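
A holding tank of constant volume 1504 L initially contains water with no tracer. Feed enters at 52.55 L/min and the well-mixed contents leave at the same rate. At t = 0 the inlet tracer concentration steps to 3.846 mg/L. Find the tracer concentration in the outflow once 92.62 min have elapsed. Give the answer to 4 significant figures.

3.695 mg/L

Unsteady species balance (constant V, well mixed): V dC/dt = Q(C_in − C).
Rewrite as dC/dt + C/τ = C_in/τ, τ = V/Q = 28.6204 min.
Solution: C(t) = C_in + (C₀ − C_in) e^(−t/τ).
C(92.62) = 3.846 + (0 − 3.846)·e^(−92.62/28.6204) = 3.846 + (-3.84600)·0.0393147 = 3.69480 mg/L.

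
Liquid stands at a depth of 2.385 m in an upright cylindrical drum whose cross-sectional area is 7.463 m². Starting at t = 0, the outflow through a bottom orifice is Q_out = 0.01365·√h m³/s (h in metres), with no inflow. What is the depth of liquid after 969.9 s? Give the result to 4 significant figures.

0.4321 m

A dh/dt = −Q_out = −0.01365 √h.
Separate and integrate: 2(√h − √h₀) = −(0.01365/A) t.
√h = √2.385 − 0.01365·969.9/(2·7.463) = 1.54434 − 0.886985 = 0.657360.
h = 0.657360² = 0.432122 m.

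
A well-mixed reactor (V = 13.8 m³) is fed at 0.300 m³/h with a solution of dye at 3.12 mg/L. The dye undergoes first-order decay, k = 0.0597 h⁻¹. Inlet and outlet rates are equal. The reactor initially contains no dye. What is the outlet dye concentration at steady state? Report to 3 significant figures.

0.833 mg/L

Species balance: V dC/dt = Q C_in − Q C − k V C.
Steady state (dC/dt = 0): C_ss = Q C_in/(Q + kV) = C_in/(1 + kV/Q).
C_ss = 0.300·3.12/(0.300 + 0.0597·13.8) = 0.93600/1.1239 = 0.83284 mg/L.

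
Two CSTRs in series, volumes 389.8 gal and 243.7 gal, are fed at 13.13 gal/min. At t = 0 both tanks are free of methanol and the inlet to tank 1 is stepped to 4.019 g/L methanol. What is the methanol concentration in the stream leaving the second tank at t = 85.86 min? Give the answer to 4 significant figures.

Each tank obeys Vᵢ dCᵢ/dt = Q(Cᵢ₋₁ − Cᵢ), so τᵢ = Vᵢ/Q.
τ₁ = 389.8/13.13 = 29.6877 min; τ₂ = 243.7/13.13 = 18.5605 min.
Tank 1: C₁ = C_in(1 − e^(−t/τ₁)). Tank 2 (τ₁ ≠ τ₂): C₂ = C_in[1 − (τ₁ e^(−t/τ₁) − τ₂ e^(−t/τ₂))/(τ₁ − τ₂)].
At t = 85.86: e^(−t/τ₁) = 0.0554595, e^(−t/τ₂) = 0.00979444.
C₂ = 4.019·[1 − (29.6877·0.0554595 − 18.5605·0.00979444)/(11.1272)] = 4.019·0.868370 = 3.48998 g/L.

3.490 g/L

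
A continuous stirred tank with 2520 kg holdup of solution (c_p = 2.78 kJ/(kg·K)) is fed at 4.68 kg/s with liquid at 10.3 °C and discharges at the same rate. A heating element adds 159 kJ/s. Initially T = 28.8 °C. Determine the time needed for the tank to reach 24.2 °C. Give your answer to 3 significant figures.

M c_p dT/dt = ṁ c_p (T_in − T) + Q̇.
τ = M/ṁ = 538.46 s; T_ss = T_in + Q̇/(ṁ c_p) = 22.521 °C.
T(t) = T_ss + (T₀ − T_ss) e^(−t/τ). Set T = 24.2:
e^(−t/τ) = (24.2 − 22.521)/(28.8 − 22.521) = 0.26740
t = −538.46 · ln(0.26740) = 710.24 s.

710 s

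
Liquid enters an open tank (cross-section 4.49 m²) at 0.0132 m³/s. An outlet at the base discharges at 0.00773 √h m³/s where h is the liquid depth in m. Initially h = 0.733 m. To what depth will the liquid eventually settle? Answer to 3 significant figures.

2.92 m

Mass balance (ρ constant): A dh/dt = Q_in − 0.00773 √h. At steady state dh/dt = 0:
Q_in = 0.00773 √h_ss ⇒ √h_ss = 0.0132/0.00773 = 1.7076.
h_ss = 1.7076² = 2.9160 m. (Since h₀ = 0.733 m < h_ss, the level will rise toward this value.)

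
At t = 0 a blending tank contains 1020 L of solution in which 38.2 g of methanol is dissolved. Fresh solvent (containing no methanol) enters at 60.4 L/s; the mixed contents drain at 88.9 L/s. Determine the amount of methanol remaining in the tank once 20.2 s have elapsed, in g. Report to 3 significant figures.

Total volume: dV/dt = Q_in − Q_out = -28.500 L/s, so V(t) = 1020 − 28.500 t and V(20.2) = 444.30 L.
No methanol enters, so dm/dt = −Q_out · (m/V).
Separate: dm/m = −Q_out dt/V(t) ⇒ ln(m/m₀) = −(Q_out/(Q_in−Q_out)) ln(V/V₀).
m = m₀ (V₀/V)^(Q_out/(Q_in−Q_out)) = 38.2 × (1020/444.30)^(-3.1193) = 2.8591 g.

2.86 g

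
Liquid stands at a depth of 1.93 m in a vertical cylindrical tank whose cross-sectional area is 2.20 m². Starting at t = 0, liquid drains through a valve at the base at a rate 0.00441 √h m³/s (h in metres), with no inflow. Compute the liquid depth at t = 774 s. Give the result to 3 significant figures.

A dh/dt = −Q_out = −0.00441 √h.
This is separable: 2 d(√h)/dt = −0.00441/A, so √h = √h₀ − (0.00441/(2A)) t.
√h = √1.93 − 0.00441·774/(2·2.20) = 1.3892 − 0.77576 = 0.61349.
h = 0.61349² = 0.37636 m.

0.376 m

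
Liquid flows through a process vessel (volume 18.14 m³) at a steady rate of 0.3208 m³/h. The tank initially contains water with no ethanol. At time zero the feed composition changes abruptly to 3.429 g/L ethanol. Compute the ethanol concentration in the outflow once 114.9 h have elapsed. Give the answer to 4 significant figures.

Mass balance on the solute (V constant): V dC/dt = Q(C_in − C).
Rewrite as dC/dt + C/τ = C_in/τ, τ = V/Q = 56.5461 h.
This is linear first-order; C(t) = C_in + (C₀ − C_in) e^(−t/τ).
C(114.9) = 3.429 + (0 − 3.429)·e^(−114.9/56.5461) = 3.429 + (-3.42900)·0.131077 = 2.97954 g/L.

2.980 g/L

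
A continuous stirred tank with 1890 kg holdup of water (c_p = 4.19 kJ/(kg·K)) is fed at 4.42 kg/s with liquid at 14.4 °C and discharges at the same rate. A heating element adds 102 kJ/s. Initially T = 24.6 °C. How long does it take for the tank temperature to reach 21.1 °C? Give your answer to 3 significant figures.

M c_p dT/dt = ṁ c_p (T_in − T) + Q̇.
τ = M/ṁ = 427.60 s; T_ss = T_in + Q̇/(ṁ c_p) = 19.908 °C.
T(t) = T_ss + (T₀ − T_ss) e^(−t/τ). Set T = 21.1:
e^(−t/τ) = (21.1 − 19.908)/(24.6 − 19.908) = 0.25411
t = −427.60 · ln(0.25411) = 585.81 s.

586 s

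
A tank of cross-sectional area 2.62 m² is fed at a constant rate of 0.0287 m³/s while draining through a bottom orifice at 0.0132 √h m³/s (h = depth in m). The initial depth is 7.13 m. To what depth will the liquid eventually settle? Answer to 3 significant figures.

Volume balance on the tank: A dh/dt = Q_in − 0.0132 √h. At steady state dh/dt = 0:
Q_in = 0.0132 √h_ss ⇒ √h_ss = 0.0287/0.0132 = 2.1742.
h_ss = 2.1742² = 4.7273 m. (Since h₀ = 7.13 m > h_ss, the level will fall toward this value.)

4.73 m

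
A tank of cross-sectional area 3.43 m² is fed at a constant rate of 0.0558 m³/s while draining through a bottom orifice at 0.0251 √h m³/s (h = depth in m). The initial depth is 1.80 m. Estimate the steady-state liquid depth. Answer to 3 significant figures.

4.94 m

Level balance: A dh/dt = 0.0558 − 0.0251 √h. Setting dh/dt = 0:
Q_in = 0.0251 √h_ss ⇒ √h_ss = 0.0558/0.0251 = 2.2231.
h_ss = 2.2231² = 4.9422 m. (Since h₀ = 1.80 m < h_ss, the level will rise toward this value.)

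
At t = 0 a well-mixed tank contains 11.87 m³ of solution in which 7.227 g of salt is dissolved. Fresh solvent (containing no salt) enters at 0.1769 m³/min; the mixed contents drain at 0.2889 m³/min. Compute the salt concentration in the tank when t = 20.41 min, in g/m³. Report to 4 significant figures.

Total volume: dV/dt = Q_in − Q_out = -0.112000 m³/min, so V(t) = 11.87 − 0.112000 t and V(20.41) = 9.58408 m³.
Species balance (pure solvent in): dm/dt = −Q_out · m/V(t).
dm/m = −Q_out dt/(V₀ − 0.112000 t); integrating gives ln(m/m₀) = −(Q_out/(Q_in−Q_out)) ln(V/V₀).
m = m₀ (V₀/V)^(Q_out/(Q_in−Q_out)) = 7.227 × (11.87/9.58408)^(-2.57946) = 4.16222 g.
C = m/V = 4.16222/9.58408 = 0.434285 g/m³.

0.4343 g/m³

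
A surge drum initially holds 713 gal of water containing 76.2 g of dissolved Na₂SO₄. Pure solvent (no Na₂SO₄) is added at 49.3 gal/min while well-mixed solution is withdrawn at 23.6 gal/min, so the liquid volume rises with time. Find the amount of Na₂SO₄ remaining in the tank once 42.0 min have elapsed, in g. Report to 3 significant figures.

Let m(t) be the amount of Na₂SO₄. Volume: V(t) = V₀ + (Q_in − Q_out) t = 713 + 25.700 t; V(42.0) = 1792.4 gal.
Solute balance: dm/dt = 0 − Q_out C = −Q_out m/V(t).
Separate: dm/m = −Q_out dt/V(t) ⇒ ln(m/m₀) = −(Q_out/(Q_in−Q_out)) ln(V/V₀).
m = m₀ (V₀/V)^(Q_out/(Q_in−Q_out)) = 76.2 × (713/1792.4)^(0.91829) = 32.683 g.

32.7 g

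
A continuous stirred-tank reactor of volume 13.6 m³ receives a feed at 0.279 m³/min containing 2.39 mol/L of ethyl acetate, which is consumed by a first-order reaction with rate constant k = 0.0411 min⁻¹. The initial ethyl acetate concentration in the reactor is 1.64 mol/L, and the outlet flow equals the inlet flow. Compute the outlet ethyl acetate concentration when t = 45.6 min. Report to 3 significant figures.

0.847 mol/L

Species balance: V dC/dt = Q C_in − Q C − k V C.
This is linear with rate a = Q/V + k = 0.061615 min⁻¹.
C_ss = Q C_in/(Q + kV) = 0.79575 mol/L; C(t) = C_ss + (C₀ − C_ss) e^(−a t).
C(45.6) = 0.79575 + (0.84425)·e^(−0.061615·45.6) = 0.79575 + (0.84425)·0.060227 = 0.84660 mol/L.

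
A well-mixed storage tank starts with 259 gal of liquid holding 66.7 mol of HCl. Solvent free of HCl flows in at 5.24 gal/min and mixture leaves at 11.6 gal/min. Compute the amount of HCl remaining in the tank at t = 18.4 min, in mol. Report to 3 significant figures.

22.3 mol

Let m(t) be the amount of HCl. Volume: V(t) = V₀ + (Q_in − Q_out) t = 259 − 6.3600 t; V(18.4) = 141.98 gal.
No HCl enters, so dm/dt = −Q_out · (m/V).
dm/m = −Q_out dt/(V₀ − 6.3600 t); integrating gives ln(m/m₀) = −(Q_out/(Q_in−Q_out)) ln(V/V₀).
m = m₀ (V₀/V)^(Q_out/(Q_in−Q_out)) = 66.7 × (259/141.98)^(-1.8239) = 22.281 mol.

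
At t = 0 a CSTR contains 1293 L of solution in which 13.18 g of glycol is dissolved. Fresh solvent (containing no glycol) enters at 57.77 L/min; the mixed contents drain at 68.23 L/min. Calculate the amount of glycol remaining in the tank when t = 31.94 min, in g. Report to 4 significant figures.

Let m(t) be the amount of glycol. Volume: V(t) = V₀ + (Q_in − Q_out) t = 1293 − 10.4600 t; V(31.94) = 958.908 L.
No glycol enters, so dm/dt = −Q_out · (m/V).
Separate: dm/m = −Q_out dt/V(t) ⇒ ln(m/m₀) = −(Q_out/(Q_in−Q_out)) ln(V/V₀).
m = m₀ (V₀/V)^(Q_out/(Q_in−Q_out)) = 13.18 × (1293/958.908)^(-6.52294) = 1.87541 g.

1.875 g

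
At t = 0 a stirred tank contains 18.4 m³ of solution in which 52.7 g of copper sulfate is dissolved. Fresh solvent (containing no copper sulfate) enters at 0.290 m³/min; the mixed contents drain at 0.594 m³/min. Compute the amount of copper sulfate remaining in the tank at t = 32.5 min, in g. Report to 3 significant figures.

11.7 g

Total volume: dV/dt = Q_in − Q_out = -0.30400 m³/min, so V(t) = 18.4 − 0.30400 t and V(32.5) = 8.5200 m³.
Species balance (pure solvent in): dm/dt = −Q_out · m/V(t).
Separate: dm/m = −Q_out dt/V(t) ⇒ ln(m/m₀) = −(Q_out/(Q_in−Q_out)) ln(V/V₀).
m = m₀ (V₀/V)^(Q_out/(Q_in−Q_out)) = 52.7 × (18.4/8.5200)^(-1.9539) = 11.707 g.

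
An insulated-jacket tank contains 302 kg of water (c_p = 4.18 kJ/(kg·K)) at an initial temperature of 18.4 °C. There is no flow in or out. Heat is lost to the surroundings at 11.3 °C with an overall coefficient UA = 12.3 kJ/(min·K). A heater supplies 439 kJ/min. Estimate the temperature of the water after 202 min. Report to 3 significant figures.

M c_p dT/dt = −UA(T − T_amb) + Q̇.
dT/dt = (T_ss − T)/τ with T_ss = T_amb + Q̇/UA = 11.3 + 439/12.3 = 46.991 °C, τ = M c_p/UA = 302·4.18/12.3 = 102.63 min.
Integrating: T(t) = T_ss + (T₀ − T_ss) e^(−t/τ).
T(202) = 46.991 + (-28.591)·0.13971 = 42.997 °C.

43.0 °C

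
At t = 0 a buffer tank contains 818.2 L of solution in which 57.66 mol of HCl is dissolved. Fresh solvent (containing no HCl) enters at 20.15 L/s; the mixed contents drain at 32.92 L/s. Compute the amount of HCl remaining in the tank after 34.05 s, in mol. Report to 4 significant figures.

8.169 mol

Let m(t) be the amount of HCl. Volume: V(t) = V₀ + (Q_in − Q_out) t = 818.2 − 12.7700 t; V(34.05) = 383.381 L.
Species balance (pure solvent in): dm/dt = −Q_out · m/V(t).
Separate: dm/m = −Q_out dt/V(t) ⇒ ln(m/m₀) = −(Q_out/(Q_in−Q_out)) ln(V/V₀).
m = m₀ (V₀/V)^(Q_out/(Q_in−Q_out)) = 57.66 × (818.2/383.381)^(-2.57792) = 8.16867 mol.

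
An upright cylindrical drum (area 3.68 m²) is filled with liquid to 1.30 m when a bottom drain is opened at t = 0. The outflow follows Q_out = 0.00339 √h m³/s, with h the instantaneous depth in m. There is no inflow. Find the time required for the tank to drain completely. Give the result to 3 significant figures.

A dh/dt = −Q_out = −0.00339 √h.
This is separable: 2 d(√h)/dt = −0.00339/A, so √h = √h₀ − (0.00339/(2A)) t.
Tank is empty when √h = 0: t_empty = 2A√h₀/0.00339.
t_empty = 2·3.68·√1.30/0.00339 = 7.3600·1.1402/0.00339 = 2475.4 s.

2480 s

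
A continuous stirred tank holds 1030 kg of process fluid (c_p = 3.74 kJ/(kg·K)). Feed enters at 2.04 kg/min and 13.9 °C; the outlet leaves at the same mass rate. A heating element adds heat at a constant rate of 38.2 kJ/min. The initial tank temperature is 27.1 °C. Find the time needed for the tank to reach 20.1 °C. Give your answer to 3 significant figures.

M c_p dT/dt = ṁ c_p (T_in − T) + Q̇.
τ = M/ṁ = 504.90 min; T_ss = T_in + Q̇/(ṁ c_p) = 18.907 °C.
T(t) = T_ss + (T₀ − T_ss) e^(−t/τ). Set T = 20.1:
e^(−t/τ) = (20.1 − 18.907)/(27.1 − 18.907) = 0.14563
t = −504.90 · ln(0.14563) = 972.78 min.

973 min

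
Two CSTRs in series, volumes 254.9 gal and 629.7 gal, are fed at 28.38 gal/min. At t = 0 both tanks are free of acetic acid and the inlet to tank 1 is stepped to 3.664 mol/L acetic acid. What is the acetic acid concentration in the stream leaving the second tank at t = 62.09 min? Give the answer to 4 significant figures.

Time constants: τᵢ = Vᵢ/Q for each well-mixed tank.
τ₁ = 254.9/28.38 = 8.98168 min; τ₂ = 629.7/28.38 = 22.1882 min.
Solving the cascade with C₁(0)=C₂(0)=0 gives C₂(t) = C_in[1 − (τ₁ e^(−t/τ₁) − τ₂ e^(−t/τ₂))/(τ₁ − τ₂)].
At t = 62.09: e^(−t/τ₁) = 0.000994806, e^(−t/τ₂) = 0.0609111.
C₂ = 3.664·[1 − (8.98168·0.000994806 − 22.1882·0.0609111)/(-13.2065)] = 3.664·0.898340 = 3.29152 mol/L.

3.292 mol/L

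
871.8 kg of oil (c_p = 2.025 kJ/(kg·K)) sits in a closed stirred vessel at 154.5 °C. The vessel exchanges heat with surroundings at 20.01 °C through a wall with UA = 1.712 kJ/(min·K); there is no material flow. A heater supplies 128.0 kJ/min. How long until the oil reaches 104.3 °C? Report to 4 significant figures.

1893 min

Energy balance: M c_p dT/dt = −UA(T − T_amb) + Q̇.
τ = M c_p/UA = 1031.19 min; T_ss = T_amb + Q̇/UA = 20.01 + 128.0/1.712 = 94.7764 °C.
T(t) = T_ss + (T₀ − T_ss)e^(−t/τ); set T = 104.3:
t = −τ ln[(T − T_ss)/(T₀ − T_ss)] = −1031.19 · ln(0.159462) = 1893.21 min.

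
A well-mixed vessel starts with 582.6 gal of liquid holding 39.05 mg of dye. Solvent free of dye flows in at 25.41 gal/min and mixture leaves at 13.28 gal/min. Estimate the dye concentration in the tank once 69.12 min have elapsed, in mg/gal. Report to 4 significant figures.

Total volume: dV/dt = Q_in − Q_out = 12.1300 gal/min, so V(t) = 582.6 + 12.1300 t and V(69.12) = 1421.03 gal.
Solute balance: dm/dt = 0 − Q_out C = −Q_out m/V(t).
Separate: dm/m = −Q_out dt/V(t) ⇒ ln(m/m₀) = −(Q_out/(Q_in−Q_out)) ln(V/V₀).
m = m₀ (V₀/V)^(Q_out/(Q_in−Q_out)) = 39.05 × (582.6/1421.03)^(1.09481) = 14.7122 mg.
C = m/V = 14.7122/1421.03 = 0.0103532 mg/gal.

0.01035 mg/gal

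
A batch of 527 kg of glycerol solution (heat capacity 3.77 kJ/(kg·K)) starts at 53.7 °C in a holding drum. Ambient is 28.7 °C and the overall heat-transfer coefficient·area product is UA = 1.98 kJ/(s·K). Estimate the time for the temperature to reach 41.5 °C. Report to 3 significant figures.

672 s

M c_p dT/dt = −UA(T − T_amb).
τ = M c_p/UA = 1003.4 s; T_ss = T_amb = 28.700 °C.
T(t) = T_ss + (T₀ − T_ss)e^(−t/τ); set T = 41.5:
t = −τ ln[(T − T_ss)/(T₀ − T_ss)] = −1003.4 · ln(0.51200) = 671.73 s.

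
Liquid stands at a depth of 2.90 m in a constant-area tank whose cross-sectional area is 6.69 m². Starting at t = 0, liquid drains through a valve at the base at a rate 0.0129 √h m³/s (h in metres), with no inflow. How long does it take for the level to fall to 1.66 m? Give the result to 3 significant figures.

A dh/dt = −Q_out = −0.0129 √h.
This is separable: 2 d(√h)/dt = −0.0129/A, so √h = √h₀ − (0.0129/(2A)) t.
t = 2A(√h₀ − √h)/0.0129 = 2·6.69·(√2.90 − √1.66)/0.0129
  = 13.380 × (1.7029 − 1.2884) / 0.0129 = 429.95 s.

430 s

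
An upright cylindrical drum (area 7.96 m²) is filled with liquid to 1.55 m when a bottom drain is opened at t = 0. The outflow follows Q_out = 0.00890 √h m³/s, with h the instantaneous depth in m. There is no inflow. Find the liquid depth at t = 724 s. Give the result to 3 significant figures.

A dh/dt = −Q_out = −0.00890 √h.
∫ h^(−1/2) dh = −(0.00890/A) ∫ dt, giving 2√h = 2√h₀ − (0.00890/A) t.
√h = √1.55 − 0.00890·724/(2·7.96) = 1.2450 − 0.40475 = 0.84024.
h = 0.84024² = 0.70601 m.

0.706 m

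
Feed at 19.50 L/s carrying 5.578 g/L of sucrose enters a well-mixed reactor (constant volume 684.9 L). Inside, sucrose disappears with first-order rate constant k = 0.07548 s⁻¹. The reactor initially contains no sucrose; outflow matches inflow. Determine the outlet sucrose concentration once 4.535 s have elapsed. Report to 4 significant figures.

Accumulation = in − out − consumed: V dC/dt = Q C_in − Q C − k V C.
This is linear with rate a = Q/V + k = 0.103951 s⁻¹.
C_ss = Q C_in/(Q + kV) = 1.52776 g/L; C(t) = C_ss + (C₀ − C_ss) e^(−a t).
C(4.535) = 1.52776 + (-1.52776)·e^(−0.103951·4.535) = 1.52776 + (-1.52776)·0.624116 = 0.574262 g/L.

0.5743 g/L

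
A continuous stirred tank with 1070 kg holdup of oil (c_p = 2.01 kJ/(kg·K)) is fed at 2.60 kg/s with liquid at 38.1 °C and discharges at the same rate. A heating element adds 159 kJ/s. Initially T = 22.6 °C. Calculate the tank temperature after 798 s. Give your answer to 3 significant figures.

61.9 °C

Heat balance on the well-mixed liquid: M c_p dT/dt = ṁ c_p (T_in − T) + 159.
τ = M/ṁ = 411.54 s; T_ss = T_in + Q̇/(ṁ c_p) = 38.1 + 159/(2.60·2.01) = 68.525 °C.
T approaches T_ss exponentially: T(t) = T_ss + (T₀ − T_ss) e^(−t/τ).
T(798) = 68.525 + (-45.925)·e^(−798/411.54) = 68.525 + (-45.925)·0.14384 = 61.919 °C.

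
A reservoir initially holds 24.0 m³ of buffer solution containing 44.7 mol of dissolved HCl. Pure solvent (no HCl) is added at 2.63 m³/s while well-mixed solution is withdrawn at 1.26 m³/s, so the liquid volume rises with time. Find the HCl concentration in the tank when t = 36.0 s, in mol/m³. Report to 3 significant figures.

Total volume: dV/dt = Q_in − Q_out = 1.3700 m³/s, so V(t) = 24.0 + 1.3700 t and V(36.0) = 73.320 m³.
Species balance (pure solvent in): dm/dt = −Q_out · m/V(t).
dm/m = −Q_out dt/(V₀ + 1.3700 t); integrating gives ln(m/m₀) = −(Q_out/(Q_in−Q_out)) ln(V/V₀).
m = m₀ (V₀/V)^(Q_out/(Q_in−Q_out)) = 44.7 × (24.0/73.320)^(0.91971) = 16.004 mol.
C = m/V = 16.004/73.320 = 0.21828 mol/m³.

0.218 mol/m³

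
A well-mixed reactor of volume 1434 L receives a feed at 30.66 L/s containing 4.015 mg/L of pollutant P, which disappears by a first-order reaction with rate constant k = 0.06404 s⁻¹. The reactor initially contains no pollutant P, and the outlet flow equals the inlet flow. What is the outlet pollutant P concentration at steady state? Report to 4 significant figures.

1.005 mg/L

Species balance: V dC/dt = Q C_in − Q C − k V C.
At steady state: 0 = Q C_in − (Q + kV) C_ss, so C_ss = Q C_in/(Q + kV).
C_ss = 30.66·4.015/(30.66 + 0.06404·1434) = 123.100/122.493 = 1.00495 mg/L.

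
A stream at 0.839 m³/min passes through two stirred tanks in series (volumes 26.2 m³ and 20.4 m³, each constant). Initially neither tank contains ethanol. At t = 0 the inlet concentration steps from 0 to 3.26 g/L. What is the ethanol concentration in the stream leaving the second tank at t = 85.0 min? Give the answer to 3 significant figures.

Species balance on tank i: dCᵢ/dt = (Cᵢ₋₁ − Cᵢ)/τᵢ with τᵢ = Vᵢ/Q.
τ₁ = 26.2/0.839 = 31.228 min; τ₂ = 20.4/0.839 = 24.315 min.
Solving the cascade with C₁(0)=C₂(0)=0 gives C₂(t) = C_in[1 − (τ₁ e^(−t/τ₁) − τ₂ e^(−t/τ₂))/(τ₁ − τ₂)].
At t = 85.0: e^(−t/τ₁) = 0.065747, e^(−t/τ₂) = 0.030323.
C₂ = 3.26·[1 − (31.228·0.065747 − 24.315·0.030323)/(6.9130)] = 3.26·0.80966 = 2.6395 g/L.

2.64 g/L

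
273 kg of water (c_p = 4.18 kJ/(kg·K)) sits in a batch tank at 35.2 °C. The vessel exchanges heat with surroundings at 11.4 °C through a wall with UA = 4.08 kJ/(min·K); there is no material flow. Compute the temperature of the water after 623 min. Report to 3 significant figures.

14.0 °C

Energy balance: M c_p dT/dt = −UA(T − T_amb).
dT/dt = (T_ss − T)/τ with T_ss = T_amb = 11.400 °C, τ = M c_p/UA = 273·4.18/4.08 = 279.69 min.
Integrating: T(t) = T_ss + (T₀ − T_ss) e^(−t/τ).
T(623) = 11.400 + (23.800)·0.10780 = 13.966 °C.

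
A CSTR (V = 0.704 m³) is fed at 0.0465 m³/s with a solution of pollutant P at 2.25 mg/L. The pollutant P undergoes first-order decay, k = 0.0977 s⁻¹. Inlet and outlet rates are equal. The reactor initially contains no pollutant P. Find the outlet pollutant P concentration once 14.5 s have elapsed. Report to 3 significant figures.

V dC/dt = Q(C_in − C) − k V C.
This is linear with rate a = Q/V + k = 0.16375 s⁻¹.
C_ss = Q C_in/(Q + kV) = 0.90757 mg/L; C(t) = C_ss + (C₀ − C_ss) e^(−a t).
C(14.5) = 0.90757 + (-0.90757)·e^(−0.16375·14.5) = 0.90757 + (-0.90757)·0.093071 = 0.82310 mg/L.

0.823 mg/L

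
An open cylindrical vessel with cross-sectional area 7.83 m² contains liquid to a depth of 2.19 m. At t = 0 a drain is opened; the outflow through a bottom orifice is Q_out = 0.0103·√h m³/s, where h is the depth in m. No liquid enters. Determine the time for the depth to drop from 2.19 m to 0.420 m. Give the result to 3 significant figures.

1260 s

With no inflow, A dh/dt = −0.0103 √h.
This is separable: 2 d(√h)/dt = −0.0103/A, so √h = √h₀ − (0.0103/(2A)) t.
t = 2A(√h₀ − √h)/0.0103 = 2·7.83·(√2.19 − √0.420)/0.0103
  = 15.660 × (1.4799 − 0.64807) / 0.0103 = 1264.6 s.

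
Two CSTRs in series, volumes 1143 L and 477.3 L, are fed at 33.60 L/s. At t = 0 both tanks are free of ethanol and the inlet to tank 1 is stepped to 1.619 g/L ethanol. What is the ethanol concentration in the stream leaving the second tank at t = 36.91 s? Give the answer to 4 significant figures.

0.7661 g/L

Species balance on tank i: dCᵢ/dt = (Cᵢ₋₁ − Cᵢ)/τᵢ with τᵢ = Vᵢ/Q.
τ₁ = 1143/33.60 = 34.0179 s; τ₂ = 477.3/33.60 = 14.2054 s.
Tank 1: C₁ = C_in(1 − e^(−t/τ₁)). Tank 2 (τ₁ ≠ τ₂): C₂ = C_in[1 − (τ₁ e^(−t/τ₁) − τ₂ e^(−t/τ₂))/(τ₁ − τ₂)].
At t = 36.91: e^(−t/τ₁) = 0.337896, e^(−t/τ₂) = 0.0743988.
C₂ = 1.619·[1 − (34.0179·0.337896 − 14.2054·0.0743988)/(19.8125)] = 1.619·0.473180 = 0.766078 g/L.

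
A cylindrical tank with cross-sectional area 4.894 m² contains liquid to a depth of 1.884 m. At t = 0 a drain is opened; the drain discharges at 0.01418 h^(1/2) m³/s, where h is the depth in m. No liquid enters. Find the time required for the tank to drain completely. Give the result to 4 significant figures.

Accumulation of liquid (constant cross-section A): A dh/dt = −0.01418 √h.
∫ h^(−1/2) dh = −(0.01418/A) ∫ dt, giving 2√h = 2√h₀ − (0.01418/A) t.
Set h = 0: 2√h₀ = (0.01418/A) t_empty ⇒ t_empty = 2A√h₀/0.01418.
t_empty = 2·4.894·√1.884/0.01418 = 9.78800·1.37259/0.01418 = 947.454 s.

947.5 s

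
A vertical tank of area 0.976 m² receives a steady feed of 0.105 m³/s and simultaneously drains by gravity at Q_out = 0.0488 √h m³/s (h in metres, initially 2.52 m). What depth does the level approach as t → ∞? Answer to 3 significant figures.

Volume balance on the tank: A dh/dt = Q_in − 0.0488 √h. At steady state dh/dt = 0:
Q_in = 0.0488 √h_ss ⇒ √h_ss = 0.105/0.0488 = 2.1516.
h_ss = 2.1516² = 4.6296 m. (Since h₀ = 2.52 m < h_ss, the level will rise toward this value.)

4.63 m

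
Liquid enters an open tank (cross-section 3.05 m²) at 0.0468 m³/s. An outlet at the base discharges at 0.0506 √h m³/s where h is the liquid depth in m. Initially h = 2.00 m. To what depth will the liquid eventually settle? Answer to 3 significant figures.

Level balance: A dh/dt = 0.0468 − 0.0506 √h. Setting dh/dt = 0:
Q_in = 0.0506 √h_ss ⇒ √h_ss = 0.0468/0.0506 = 0.92490.
h_ss = 0.92490² = 0.85544 m. (Since h₀ = 2.00 m > h_ss, the level will fall toward this value.)

0.855 m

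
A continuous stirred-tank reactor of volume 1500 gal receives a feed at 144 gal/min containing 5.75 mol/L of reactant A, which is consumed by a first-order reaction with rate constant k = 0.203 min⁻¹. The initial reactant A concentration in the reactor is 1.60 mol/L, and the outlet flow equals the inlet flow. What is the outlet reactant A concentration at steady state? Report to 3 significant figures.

V dC/dt = Q(C_in − C) − k V C.
Steady state (dC/dt = 0): C_ss = Q C_in/(Q + kV) = C_in/(1 + kV/Q).
C_ss = 144·5.75/(144 + 0.203·1500) = 828.00/448.50 = 1.8462 mol/L.

1.85 mol/L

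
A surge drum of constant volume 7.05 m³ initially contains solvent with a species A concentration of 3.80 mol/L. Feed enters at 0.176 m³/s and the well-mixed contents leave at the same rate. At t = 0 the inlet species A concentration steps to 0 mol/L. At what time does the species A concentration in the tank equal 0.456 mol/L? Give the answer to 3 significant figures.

Unsteady species balance (constant V, well mixed): V dC/dt = Q(C_in − C), so τ = V/Q = 40.057 s.
C(t) = C_in + (C₀ − C_in) e^(−t/τ). Set C = 0.456 and solve for t:
e^(−t/τ) = (C − C_in)/(C₀ − C_in) = (0.456 − 0)/(3.80 − 0) = 0.12000
t = −τ ln(…) = 40.057 × 2.1203 = 84.931 s.

84.9 s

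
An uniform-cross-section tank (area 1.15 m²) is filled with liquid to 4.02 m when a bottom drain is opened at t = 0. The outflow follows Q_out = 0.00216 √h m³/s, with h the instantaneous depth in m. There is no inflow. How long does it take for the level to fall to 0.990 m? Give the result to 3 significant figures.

1080 s

A dh/dt = −Q_out = −0.00216 √h.
Separate and integrate: 2(√h − √h₀) = −(0.00216/A) t.
t = 2A(√h₀ − √h)/0.00216 = 2·1.15·(√4.02 − √0.990)/0.00216
  = 2.3000 × (2.0050 − 0.99499) / 0.00216 = 1075.5 s.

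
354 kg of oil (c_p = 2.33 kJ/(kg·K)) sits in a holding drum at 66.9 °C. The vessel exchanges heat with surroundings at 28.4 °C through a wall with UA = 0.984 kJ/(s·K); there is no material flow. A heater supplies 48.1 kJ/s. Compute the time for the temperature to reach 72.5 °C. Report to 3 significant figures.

650 s

Lumped-capacitance energy balance: M c_p dT/dt = UA(T_amb − T) + Q̇.
τ = M c_p/UA = 838.23 s; T_ss = T_amb + Q̇/UA = 28.4 + 48.1/0.984 = 77.282 °C.
T(t) = T_ss + (T₀ − T_ss)e^(−t/τ); set T = 72.5:
t = −τ ln[(T − T_ss)/(T₀ − T_ss)] = −838.23 · ln(0.46061) = 649.80 s.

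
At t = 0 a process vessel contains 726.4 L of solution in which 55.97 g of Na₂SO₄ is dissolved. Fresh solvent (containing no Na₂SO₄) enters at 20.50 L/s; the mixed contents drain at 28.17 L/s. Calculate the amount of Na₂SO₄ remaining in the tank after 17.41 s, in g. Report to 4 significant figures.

Total volume: dV/dt = Q_in − Q_out = -7.67000 L/s, so V(t) = 726.4 − 7.67000 t and V(17.41) = 592.865 L.
Species balance (pure solvent in): dm/dt = −Q_out · m/V(t).
dm/m = −Q_out dt/(V₀ − 7.67000 t); integrating gives ln(m/m₀) = −(Q_out/(Q_in−Q_out)) ln(V/V₀).
m = m₀ (V₀/V)^(Q_out/(Q_in−Q_out)) = 55.97 × (726.4/592.865)^(-3.67275) = 26.5428 g.

26.54 g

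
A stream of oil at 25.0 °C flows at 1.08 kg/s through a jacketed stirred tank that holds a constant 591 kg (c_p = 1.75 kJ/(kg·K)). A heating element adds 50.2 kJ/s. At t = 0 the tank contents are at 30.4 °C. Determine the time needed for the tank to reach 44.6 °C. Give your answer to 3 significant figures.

608 s

First-law balance (no shaft work): M c_p dT/dt = ṁ c_p (T_in − T) + 50.2.
τ = M/ṁ = 547.22 s; T_ss = T_in + Q̇/(ṁ c_p) = 51.561 °C.
T(t) = T_ss + (T₀ − T_ss) e^(−t/τ). Set T = 44.6:
e^(−t/τ) = (44.6 − 51.561)/(30.4 − 51.561) = 0.32895
t = −547.22 · ln(0.32895) = 608.43 s.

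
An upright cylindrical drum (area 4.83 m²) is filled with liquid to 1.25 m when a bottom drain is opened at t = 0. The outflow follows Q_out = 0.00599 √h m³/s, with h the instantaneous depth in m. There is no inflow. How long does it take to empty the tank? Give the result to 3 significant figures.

Mass balance (ρ constant): A dh/dt = −0.00599 √h.
This is separable: 2 d(√h)/dt = −0.00599/A, so √h = √h₀ − (0.00599/(2A)) t.
Tank is empty when √h = 0: t_empty = 2A√h₀/0.00599.
t_empty = 2·4.83·√1.25/0.00599 = 9.6600·1.1180/0.00599 = 1803.0 s.

1800 s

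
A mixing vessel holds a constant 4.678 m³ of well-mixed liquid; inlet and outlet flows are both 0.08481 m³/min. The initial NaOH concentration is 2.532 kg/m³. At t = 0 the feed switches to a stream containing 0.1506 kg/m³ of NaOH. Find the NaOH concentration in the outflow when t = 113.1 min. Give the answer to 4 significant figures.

Unsteady species balance (constant V, well mixed): V dC/dt = Q(C_in − C).
So dC/dt = (C_in − C)/τ with τ = V/Q = 4.678/0.08481 = 55.1586 min.
This is linear first-order; C(t) = C_in + (C₀ − C_in) e^(−t/τ).
C(113.1) = 0.1506 + (2.532 − 0.1506)·e^(−113.1/55.1586) = 0.1506 + (2.38140)·0.128677 = 0.457031 kg/m³.

0.4570 kg/m³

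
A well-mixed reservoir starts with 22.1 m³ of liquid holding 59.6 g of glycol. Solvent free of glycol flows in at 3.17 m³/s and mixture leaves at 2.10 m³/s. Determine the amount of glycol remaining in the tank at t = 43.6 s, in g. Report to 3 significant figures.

6.43 g

Total volume: dV/dt = Q_in − Q_out = 1.0700 m³/s, so V(t) = 22.1 + 1.0700 t and V(43.6) = 68.752 m³.
Solute balance: dm/dt = 0 − Q_out C = −Q_out m/V(t).
dm/m = −Q_out dt/(V₀ + 1.0700 t); integrating gives ln(m/m₀) = −(Q_out/(Q_in−Q_out)) ln(V/V₀).
m = m₀ (V₀/V)^(Q_out/(Q_in−Q_out)) = 59.6 × (22.1/68.752)^(1.9626) = 6.4252 g.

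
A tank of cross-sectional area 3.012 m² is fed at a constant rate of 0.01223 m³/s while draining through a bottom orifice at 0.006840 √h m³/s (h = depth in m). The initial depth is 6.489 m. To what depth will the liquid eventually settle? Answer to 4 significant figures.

Unsteady balance on liquid volume: A dh/dt = Q_in − 0.006840 √h. At steady state dh/dt = 0:
Q_in = 0.006840 √h_ss ⇒ √h_ss = 0.01223/0.006840 = 1.78801.
h_ss = 1.78801² = 3.19699 m. (Since h₀ = 6.489 m > h_ss, the level will fall toward this value.)

3.197 m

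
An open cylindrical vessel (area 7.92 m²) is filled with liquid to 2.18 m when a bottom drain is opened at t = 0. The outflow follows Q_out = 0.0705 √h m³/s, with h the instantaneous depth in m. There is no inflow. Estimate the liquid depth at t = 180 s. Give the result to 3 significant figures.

0.456 m

Mass balance (ρ constant): A dh/dt = −0.0705 √h.
Separate and integrate: 2(√h − √h₀) = −(0.0705/A) t.
√h = √2.18 − 0.0705·180/(2·7.92) = 1.4765 − 0.80114 = 0.67535.
h = 0.67535² = 0.45609 m.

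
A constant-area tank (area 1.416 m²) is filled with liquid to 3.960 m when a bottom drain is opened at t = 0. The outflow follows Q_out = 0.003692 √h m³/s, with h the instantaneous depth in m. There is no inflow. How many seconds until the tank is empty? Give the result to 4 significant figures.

1526 s

A dh/dt = −Q_out = −0.003692 √h.
This is separable: 2 d(√h)/dt = −0.003692/A, so √h = √h₀ − (0.003692/(2A)) t.
Tank is empty when √h = 0: t_empty = 2A√h₀/0.003692.
t_empty = 2·1.416·√3.960/0.003692 = 2.83200·1.98997/0.003692 = 1526.44 s.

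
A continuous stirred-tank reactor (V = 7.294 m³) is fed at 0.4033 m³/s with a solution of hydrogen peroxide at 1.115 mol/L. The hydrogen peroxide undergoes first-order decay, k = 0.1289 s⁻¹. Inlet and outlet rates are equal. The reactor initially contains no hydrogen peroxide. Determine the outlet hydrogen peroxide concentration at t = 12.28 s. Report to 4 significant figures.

Accumulation = in − out − consumed: V dC/dt = Q C_in − Q C − k V C.
dC/dt = (Q/V) C_in − (Q/V + k) C; effective rate a = Q/V + k = 0.0552920 + 0.1289 = 0.184192 s⁻¹.
C_ss = Q C_in/(Q + kV) = 0.334708 mol/L; C(t) = C_ss + (C₀ − C_ss) e^(−a t).
C(12.28) = 0.334708 + (-0.334708)·e^(−0.184192·12.28) = 0.334708 + (-0.334708)·0.104155 = 0.299847 mol/L.

0.2998 mol/L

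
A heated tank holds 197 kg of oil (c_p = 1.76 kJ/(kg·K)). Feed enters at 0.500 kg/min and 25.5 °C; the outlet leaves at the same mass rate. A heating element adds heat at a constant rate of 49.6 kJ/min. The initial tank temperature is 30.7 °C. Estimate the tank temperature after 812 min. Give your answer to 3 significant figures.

75.3 °C

M c_p dT/dt = ṁ c_p (T_in − T) + Q̇.
Rearrange: dT/dt = (T_ss − T)/τ with τ = M/ṁ = 394.00 min and T_ss = T_in + Q̇/(ṁ c_p) = 81.864 °C.
T approaches T_ss exponentially: T(t) = T_ss + (T₀ − T_ss) e^(−t/τ).
T(812) = 81.864 + (-51.164)·e^(−812/394.00) = 81.864 + (-51.164)·0.12734 = 75.349 °C.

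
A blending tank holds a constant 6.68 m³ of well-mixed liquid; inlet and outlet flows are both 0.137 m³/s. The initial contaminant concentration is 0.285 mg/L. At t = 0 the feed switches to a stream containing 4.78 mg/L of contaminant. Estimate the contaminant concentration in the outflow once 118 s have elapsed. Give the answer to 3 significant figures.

Transient balance on the dissolved component: V dC/dt = Q(C_in − C).
So dC/dt = (C_in − C)/τ with τ = V/Q = 6.68/0.137 = 48.759 s.
C approaches C_in exponentially: C(t) = C_in + (C₀ − C_in) e^(−t/τ).
C(118) = 4.78 + (0.285 − 4.78)·e^(−118/48.759) = 4.78 + (-4.4950)·0.088916 = 4.3803 mg/L.

4.38 mg/L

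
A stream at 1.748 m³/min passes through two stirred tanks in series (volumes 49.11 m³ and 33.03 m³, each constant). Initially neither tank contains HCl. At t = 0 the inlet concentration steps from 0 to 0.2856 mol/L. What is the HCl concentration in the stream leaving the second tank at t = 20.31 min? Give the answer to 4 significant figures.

Time constants: τᵢ = Vᵢ/Q for each well-mixed tank.
τ₁ = 49.11/1.748 = 28.0950 min; τ₂ = 33.03/1.748 = 18.8959 min.
Tank 1: C₁ = C_in(1 − e^(−t/τ₁)). Tank 2 (τ₁ ≠ τ₂): C₂ = C_in[1 − (τ₁ e^(−t/τ₁) − τ₂ e^(−t/τ₂))/(τ₁ − τ₂)].
At t = 20.31: e^(−t/τ₁) = 0.485340, e^(−t/τ₂) = 0.341353.
C₂ = 0.2856·[1 − (28.0950·0.485340 − 18.8959·0.341353)/(9.19908)] = 0.2856·0.218896 = 0.0625166 mol/L.

0.06252 mol/L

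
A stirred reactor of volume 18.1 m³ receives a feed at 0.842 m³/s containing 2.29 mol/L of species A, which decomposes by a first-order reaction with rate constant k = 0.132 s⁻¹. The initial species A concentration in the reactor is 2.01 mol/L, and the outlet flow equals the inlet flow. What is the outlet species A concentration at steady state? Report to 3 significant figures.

0.597 mol/L

Species balance: V dC/dt = Q C_in − Q C − k V C.
At steady state: 0 = Q C_in − (Q + kV) C_ss, so C_ss = Q C_in/(Q + kV).
C_ss = 0.842·2.29/(0.842 + 0.132·18.1) = 1.9282/3.2312 = 0.59674 mol/L.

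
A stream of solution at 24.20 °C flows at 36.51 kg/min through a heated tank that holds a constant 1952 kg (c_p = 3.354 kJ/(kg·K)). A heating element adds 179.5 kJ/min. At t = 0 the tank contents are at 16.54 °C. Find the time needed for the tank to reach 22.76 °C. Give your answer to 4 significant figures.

M c_p dT/dt = ṁ c_p (T_in − T) + Q̇.
τ = M/ṁ = 53.4648 min; T_ss = T_in + Q̇/(ṁ c_p) = 25.6659 °C.
T(t) = T_ss + (T₀ − T_ss) e^(−t/τ). Set T = 22.76:
e^(−t/τ) = (22.76 − 25.6659)/(16.54 − 25.6659) = 0.318420
t = −53.4648 · ln(0.318420) = 61.1843 min.

61.18 min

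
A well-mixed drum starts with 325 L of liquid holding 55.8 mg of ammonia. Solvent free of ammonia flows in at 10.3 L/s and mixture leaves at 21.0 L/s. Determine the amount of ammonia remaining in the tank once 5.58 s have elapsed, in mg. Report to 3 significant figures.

37.5 mg

Total volume: dV/dt = Q_in − Q_out = -10.700 L/s, so V(t) = 325 − 10.700 t and V(5.58) = 265.29 L.
No ammonia enters, so dm/dt = −Q_out · (m/V).
dm/m = −Q_out dt/(V₀ − 10.700 t); integrating gives ln(m/m₀) = −(Q_out/(Q_in−Q_out)) ln(V/V₀).
m = m₀ (V₀/V)^(Q_out/(Q_in−Q_out)) = 55.8 × (325/265.29)^(-1.9626) = 37.464 mg.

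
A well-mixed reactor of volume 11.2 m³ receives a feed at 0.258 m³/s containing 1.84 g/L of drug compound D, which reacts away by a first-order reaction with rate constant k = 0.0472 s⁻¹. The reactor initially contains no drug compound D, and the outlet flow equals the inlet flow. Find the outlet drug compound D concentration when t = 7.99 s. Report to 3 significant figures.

Accumulation = in − out − consumed: V dC/dt = Q C_in − Q C − k V C.
This is linear with rate a = Q/V + k = 0.070236 s⁻¹.
C_ss = Q C_in/(Q + kV) = 0.60348 g/L; C(t) = C_ss + (C₀ − C_ss) e^(−a t).
C(7.99) = 0.60348 + (-0.60348)·e^(−0.070236·7.99) = 0.60348 + (-0.60348)·0.57053 = 0.25917 g/L.

0.259 g/L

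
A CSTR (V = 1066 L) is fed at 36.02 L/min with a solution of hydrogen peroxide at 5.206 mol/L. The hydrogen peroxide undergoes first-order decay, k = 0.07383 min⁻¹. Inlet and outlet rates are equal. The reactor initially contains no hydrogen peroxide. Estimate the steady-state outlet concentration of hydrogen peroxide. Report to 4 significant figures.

Species balance: V dC/dt = Q C_in − Q C − k V C.
At steady state: 0 = Q C_in − (Q + kV) C_ss, so C_ss = Q C_in/(Q + kV).
C_ss = 36.02·5.206/(36.02 + 0.07383·1066) = 187.520/114.723 = 1.63455 mol/L.

1.635 mol/L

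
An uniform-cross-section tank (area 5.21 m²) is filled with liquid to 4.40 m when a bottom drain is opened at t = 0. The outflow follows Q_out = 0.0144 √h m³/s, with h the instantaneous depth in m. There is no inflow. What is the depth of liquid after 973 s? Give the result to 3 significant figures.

0.567 m

A dh/dt = −Q_out = −0.0144 √h.
This is separable: 2 d(√h)/dt = −0.0144/A, so √h = √h₀ − (0.0144/(2A)) t.
√h = √4.40 − 0.0144·973/(2·5.21) = 2.0976 − 1.3446 = 0.75297.
h = 0.75297² = 0.56697 m.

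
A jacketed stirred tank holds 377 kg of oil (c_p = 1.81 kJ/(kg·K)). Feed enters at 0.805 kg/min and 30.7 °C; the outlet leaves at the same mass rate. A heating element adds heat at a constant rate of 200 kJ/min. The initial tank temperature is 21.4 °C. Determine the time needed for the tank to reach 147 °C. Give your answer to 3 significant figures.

Unsteady energy balance on the tank contents: M c_p dT/dt = ṁ c_p (T_in − T) + 200.
τ = M/ṁ = 468.32 min; T_ss = T_in + Q̇/(ṁ c_p) = 167.96 °C.
T(t) = T_ss + (T₀ − T_ss) e^(−t/τ). Set T = 147:
e^(−t/τ) = (147 − 167.96)/(21.4 − 167.96) = 0.14303
t = −468.32 · ln(0.14303) = 910.73 min.

911 min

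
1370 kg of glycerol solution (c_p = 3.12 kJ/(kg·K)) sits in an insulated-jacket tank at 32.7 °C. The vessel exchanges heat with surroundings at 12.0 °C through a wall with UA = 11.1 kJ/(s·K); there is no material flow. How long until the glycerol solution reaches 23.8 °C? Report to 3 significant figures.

216 s

Lumped-capacitance energy balance: M c_p dT/dt = UA(T_amb − T).
τ = M c_p/UA = 385.08 s; T_ss = T_amb = 12.000 °C.
T(t) = T_ss + (T₀ − T_ss)e^(−t/τ); set T = 23.8:
t = −τ ln[(T − T_ss)/(T₀ − T_ss)] = −385.08 · ln(0.57005) = 216.43 s.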